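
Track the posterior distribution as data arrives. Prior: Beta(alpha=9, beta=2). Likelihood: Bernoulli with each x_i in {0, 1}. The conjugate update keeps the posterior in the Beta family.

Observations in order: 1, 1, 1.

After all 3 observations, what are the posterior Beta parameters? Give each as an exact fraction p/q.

obs 1: x=1 → posterior Beta(10, 2)
obs 2: x=1 → posterior Beta(11, 2)
obs 3: x=1 → posterior Beta(12, 2)

alpha=12, beta=2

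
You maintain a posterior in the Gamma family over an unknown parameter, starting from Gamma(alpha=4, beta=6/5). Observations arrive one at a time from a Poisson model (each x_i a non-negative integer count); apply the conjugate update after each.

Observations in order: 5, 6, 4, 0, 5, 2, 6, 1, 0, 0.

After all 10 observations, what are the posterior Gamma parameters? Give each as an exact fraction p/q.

obs 1: x=5 → posterior Gamma(9, 11/5)
obs 2: x=6 → posterior Gamma(15, 16/5)
obs 3: x=4 → posterior Gamma(19, 21/5)
obs 4: x=0 → posterior Gamma(19, 26/5)
obs 5: x=5 → posterior Gamma(24, 31/5)
obs 6: x=2 → posterior Gamma(26, 36/5)
obs 7: x=6 → posterior Gamma(32, 41/5)
obs 8: x=1 → posterior Gamma(33, 46/5)
obs 9: x=0 → posterior Gamma(33, 51/5)
obs 10: x=0 → posterior Gamma(33, 56/5)

alpha=33, beta=56/5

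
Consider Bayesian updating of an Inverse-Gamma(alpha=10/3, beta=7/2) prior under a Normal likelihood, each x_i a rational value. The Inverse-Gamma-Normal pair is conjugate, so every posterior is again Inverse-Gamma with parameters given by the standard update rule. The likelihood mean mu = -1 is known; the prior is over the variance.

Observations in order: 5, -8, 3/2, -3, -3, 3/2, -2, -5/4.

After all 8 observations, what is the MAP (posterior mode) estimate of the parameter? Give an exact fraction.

5451/800

obs 1: x=5 → posterior Inverse-Gamma(23/6, 43/2)
obs 2: x=-8 → posterior Inverse-Gamma(13/3, 46)
obs 3: x=3/2 → posterior Inverse-Gamma(29/6, 393/8)
obs 4: x=-3 → posterior Inverse-Gamma(16/3, 409/8)
obs 5: x=-3 → posterior Inverse-Gamma(35/6, 425/8)
obs 6: x=3/2 → posterior Inverse-Gamma(19/3, 225/4)
obs 7: x=-2 → posterior Inverse-Gamma(41/6, 227/4)
obs 8: x=-5/4 → posterior Inverse-Gamma(22/3, 1817/32)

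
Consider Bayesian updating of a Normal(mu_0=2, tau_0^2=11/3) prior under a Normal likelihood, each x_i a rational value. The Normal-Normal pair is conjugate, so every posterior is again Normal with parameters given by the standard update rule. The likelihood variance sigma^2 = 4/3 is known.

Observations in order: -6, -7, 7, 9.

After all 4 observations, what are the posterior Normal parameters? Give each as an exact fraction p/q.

mu_0=41/48, tau_0^2=11/36

obs 1: x=-6 → posterior Normal(-58/15, 44/45)
obs 2: x=-7 → posterior Normal(-135/26, 22/39)
obs 3: x=7 → posterior Normal(-58/37, 44/111)
obs 4: x=9 → posterior Normal(41/48, 11/36)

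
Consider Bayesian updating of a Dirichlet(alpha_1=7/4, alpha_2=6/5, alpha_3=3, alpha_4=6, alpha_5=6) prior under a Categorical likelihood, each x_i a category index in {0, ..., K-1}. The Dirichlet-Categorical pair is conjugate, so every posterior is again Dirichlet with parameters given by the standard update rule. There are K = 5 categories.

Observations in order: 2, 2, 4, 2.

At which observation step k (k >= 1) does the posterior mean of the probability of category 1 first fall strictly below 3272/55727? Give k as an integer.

k = 3

obs 1: x=2 → posterior Dirichlet(7/4, 6/5, 4, 6, 6)
obs 2: x=2 → posterior Dirichlet(7/4, 6/5, 5, 6, 6)
obs 3: x=4 → posterior Dirichlet(7/4, 6/5, 5, 6, 7)
obs 4: x=2 → posterior Dirichlet(7/4, 6/5, 6, 6, 7)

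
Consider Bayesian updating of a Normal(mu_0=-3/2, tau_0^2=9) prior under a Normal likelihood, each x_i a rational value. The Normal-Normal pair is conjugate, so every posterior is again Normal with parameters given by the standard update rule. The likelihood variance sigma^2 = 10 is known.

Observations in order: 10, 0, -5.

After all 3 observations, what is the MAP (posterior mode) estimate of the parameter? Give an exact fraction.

30/37

obs 1: x=10 → posterior Normal(75/19, 90/19)
obs 2: x=0 → posterior Normal(75/28, 45/14)
obs 3: x=-5 → posterior Normal(30/37, 90/37)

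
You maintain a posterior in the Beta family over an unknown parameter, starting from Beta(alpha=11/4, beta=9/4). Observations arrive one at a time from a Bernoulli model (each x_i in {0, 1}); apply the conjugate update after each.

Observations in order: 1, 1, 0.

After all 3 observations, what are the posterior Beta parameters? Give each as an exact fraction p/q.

obs 1: x=1 → posterior Beta(15/4, 9/4)
obs 2: x=1 → posterior Beta(19/4, 9/4)
obs 3: x=0 → posterior Beta(19/4, 13/4)

alpha=19/4, beta=13/4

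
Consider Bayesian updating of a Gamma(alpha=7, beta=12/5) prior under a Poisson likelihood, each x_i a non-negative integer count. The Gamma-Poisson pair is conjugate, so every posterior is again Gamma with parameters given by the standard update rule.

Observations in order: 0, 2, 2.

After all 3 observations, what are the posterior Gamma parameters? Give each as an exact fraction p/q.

obs 1: x=0 → posterior Gamma(7, 17/5)
obs 2: x=2 → posterior Gamma(9, 22/5)
obs 3: x=2 → posterior Gamma(11, 27/5)

alpha=11, beta=27/5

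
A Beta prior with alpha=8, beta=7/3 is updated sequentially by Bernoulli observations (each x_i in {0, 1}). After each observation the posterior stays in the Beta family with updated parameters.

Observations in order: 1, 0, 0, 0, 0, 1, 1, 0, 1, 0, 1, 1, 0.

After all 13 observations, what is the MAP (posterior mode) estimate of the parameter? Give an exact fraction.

39/64

obs 1: x=1 → posterior Beta(9, 7/3)
obs 2: x=0 → posterior Beta(9, 10/3)
obs 3: x=0 → posterior Beta(9, 13/3)
obs 4: x=0 → posterior Beta(9, 16/3)
obs 5: x=0 → posterior Beta(9, 19/3)
obs 6: x=1 → posterior Beta(10, 19/3)
obs 7: x=1 → posterior Beta(11, 19/3)
obs 8: x=0 → posterior Beta(11, 22/3)
obs 9: x=1 → posterior Beta(12, 22/3)
obs 10: x=0 → posterior Beta(12, 25/3)
obs 11: x=1 → posterior Beta(13, 25/3)
obs 12: x=1 → posterior Beta(14, 25/3)
obs 13: x=0 → posterior Beta(14, 28/3)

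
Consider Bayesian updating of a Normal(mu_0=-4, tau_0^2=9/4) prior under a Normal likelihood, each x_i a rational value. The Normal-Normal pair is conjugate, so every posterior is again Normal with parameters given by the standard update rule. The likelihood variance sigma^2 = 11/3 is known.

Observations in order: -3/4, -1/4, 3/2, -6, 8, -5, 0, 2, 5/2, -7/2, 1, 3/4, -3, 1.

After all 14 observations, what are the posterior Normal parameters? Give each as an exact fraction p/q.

obs 1: x=-3/4 → posterior Normal(-785/284, 99/71)
obs 2: x=-1/4 → posterior Normal(-29/14, 99/98)
obs 3: x=3/2 → posterior Normal(-13/10, 99/125)
obs 4: x=-6 → posterior Normal(-649/304, 99/152)
obs 5: x=8 → posterior Normal(-217/358, 99/179)
obs 6: x=-5 → posterior Normal(-487/412, 99/206)
obs 7: x=0 → posterior Normal(-487/466, 99/233)
obs 8: x=2 → posterior Normal(-379/520, 99/260)
obs 9: x=5/2 → posterior Normal(-122/287, 99/287)
obs 10: x=-7/2 → posterior Normal(-433/628, 99/314)
obs 11: x=1 → posterior Normal(-379/682, 9/31)
obs 12: x=3/4 → posterior Normal(-677/1472, 99/368)
obs 13: x=-3 → posterior Normal(-1001/1580, 99/395)
obs 14: x=1 → posterior Normal(-893/1688, 99/422)

mu_0=-893/1688, tau_0^2=99/422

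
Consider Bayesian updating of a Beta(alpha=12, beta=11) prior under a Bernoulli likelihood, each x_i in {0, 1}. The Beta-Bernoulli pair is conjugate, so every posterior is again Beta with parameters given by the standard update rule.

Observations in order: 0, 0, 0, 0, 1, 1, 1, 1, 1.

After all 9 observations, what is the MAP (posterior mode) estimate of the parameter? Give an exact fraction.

obs 1: x=0 → posterior Beta(12, 12)
obs 2: x=0 → posterior Beta(12, 13)
obs 3: x=0 → posterior Beta(12, 14)
obs 4: x=0 → posterior Beta(12, 15)
obs 5: x=1 → posterior Beta(13, 15)
obs 6: x=1 → posterior Beta(14, 15)
obs 7: x=1 → posterior Beta(15, 15)
obs 8: x=1 → posterior Beta(16, 15)
obs 9: x=1 → posterior Beta(17, 15)

8/15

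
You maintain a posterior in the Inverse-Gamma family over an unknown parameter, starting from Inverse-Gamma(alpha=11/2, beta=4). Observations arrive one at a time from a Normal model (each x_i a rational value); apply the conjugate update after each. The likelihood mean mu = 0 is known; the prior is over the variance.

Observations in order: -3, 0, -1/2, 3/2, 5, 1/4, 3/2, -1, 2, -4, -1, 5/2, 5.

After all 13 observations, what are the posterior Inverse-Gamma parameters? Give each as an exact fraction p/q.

alpha=12, beta=1601/32

obs 1: x=-3 → posterior Inverse-Gamma(6, 17/2)
obs 2: x=0 → posterior Inverse-Gamma(13/2, 17/2)
obs 3: x=-1/2 → posterior Inverse-Gamma(7, 69/8)
obs 4: x=3/2 → posterior Inverse-Gamma(15/2, 39/4)
obs 5: x=5 → posterior Inverse-Gamma(8, 89/4)
obs 6: x=1/4 → posterior Inverse-Gamma(17/2, 713/32)
obs 7: x=3/2 → posterior Inverse-Gamma(9, 749/32)
obs 8: x=-1 → posterior Inverse-Gamma(19/2, 765/32)
obs 9: x=2 → posterior Inverse-Gamma(10, 829/32)
obs 10: x=-4 → posterior Inverse-Gamma(21/2, 1085/32)
obs 11: x=-1 → posterior Inverse-Gamma(11, 1101/32)
obs 12: x=5/2 → posterior Inverse-Gamma(23/2, 1201/32)
obs 13: x=5 → posterior Inverse-Gamma(12, 1601/32)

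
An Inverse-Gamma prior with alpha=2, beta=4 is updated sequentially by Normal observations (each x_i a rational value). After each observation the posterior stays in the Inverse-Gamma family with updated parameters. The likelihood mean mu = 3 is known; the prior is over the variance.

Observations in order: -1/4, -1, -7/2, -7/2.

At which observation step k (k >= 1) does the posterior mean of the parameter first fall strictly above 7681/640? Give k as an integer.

obs 1: x=-1/4 → posterior Inverse-Gamma(5/2, 297/32)
obs 2: x=-1 → posterior Inverse-Gamma(3, 553/32)
obs 3: x=-7/2 → posterior Inverse-Gamma(7/2, 1229/32)
obs 4: x=-7/2 → posterior Inverse-Gamma(4, 1905/32)

k = 3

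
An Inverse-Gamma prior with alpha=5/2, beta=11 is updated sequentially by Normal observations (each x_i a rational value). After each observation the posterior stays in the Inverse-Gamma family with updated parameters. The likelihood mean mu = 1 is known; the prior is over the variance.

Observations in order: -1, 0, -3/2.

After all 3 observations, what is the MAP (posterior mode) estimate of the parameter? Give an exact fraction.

obs 1: x=-1 → posterior Inverse-Gamma(3, 13)
obs 2: x=0 → posterior Inverse-Gamma(7/2, 27/2)
obs 3: x=-3/2 → posterior Inverse-Gamma(4, 133/8)

133/40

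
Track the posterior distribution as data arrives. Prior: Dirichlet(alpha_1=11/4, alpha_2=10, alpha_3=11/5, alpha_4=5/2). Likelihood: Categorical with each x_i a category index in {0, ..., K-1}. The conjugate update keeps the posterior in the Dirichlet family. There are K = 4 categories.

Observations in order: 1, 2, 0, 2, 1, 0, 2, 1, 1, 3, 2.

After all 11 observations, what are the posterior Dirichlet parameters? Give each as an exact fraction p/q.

alpha_1=19/4, alpha_2=14, alpha_3=31/5, alpha_4=7/2

obs 1: x=1 → posterior Dirichlet(11/4, 11, 11/5, 5/2)
obs 2: x=2 → posterior Dirichlet(11/4, 11, 16/5, 5/2)
obs 3: x=0 → posterior Dirichlet(15/4, 11, 16/5, 5/2)
obs 4: x=2 → posterior Dirichlet(15/4, 11, 21/5, 5/2)
obs 5: x=1 → posterior Dirichlet(15/4, 12, 21/5, 5/2)
obs 6: x=0 → posterior Dirichlet(19/4, 12, 21/5, 5/2)
obs 7: x=2 → posterior Dirichlet(19/4, 12, 26/5, 5/2)
obs 8: x=1 → posterior Dirichlet(19/4, 13, 26/5, 5/2)
obs 9: x=1 → posterior Dirichlet(19/4, 14, 26/5, 5/2)
obs 10: x=3 → posterior Dirichlet(19/4, 14, 26/5, 7/2)
obs 11: x=2 → posterior Dirichlet(19/4, 14, 31/5, 7/2)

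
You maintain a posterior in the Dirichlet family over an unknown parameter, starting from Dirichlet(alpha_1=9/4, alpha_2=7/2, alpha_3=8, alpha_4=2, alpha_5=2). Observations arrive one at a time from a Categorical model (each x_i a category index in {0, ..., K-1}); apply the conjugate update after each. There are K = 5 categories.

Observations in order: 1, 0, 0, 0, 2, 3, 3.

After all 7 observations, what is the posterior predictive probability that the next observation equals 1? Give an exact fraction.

2/11

obs 1: x=1 → posterior Dirichlet(9/4, 9/2, 8, 2, 2)
obs 2: x=0 → posterior Dirichlet(13/4, 9/2, 8, 2, 2)
obs 3: x=0 → posterior Dirichlet(17/4, 9/2, 8, 2, 2)
obs 4: x=0 → posterior Dirichlet(21/4, 9/2, 8, 2, 2)
obs 5: x=2 → posterior Dirichlet(21/4, 9/2, 9, 2, 2)
obs 6: x=3 → posterior Dirichlet(21/4, 9/2, 9, 3, 2)
obs 7: x=3 → posterior Dirichlet(21/4, 9/2, 9, 4, 2)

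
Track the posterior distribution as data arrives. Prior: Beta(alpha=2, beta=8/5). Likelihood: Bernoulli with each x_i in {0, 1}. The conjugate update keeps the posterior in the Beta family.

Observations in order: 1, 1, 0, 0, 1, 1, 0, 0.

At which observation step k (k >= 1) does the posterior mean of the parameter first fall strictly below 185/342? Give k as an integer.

obs 1: x=1 → posterior Beta(3, 8/5)
obs 2: x=1 → posterior Beta(4, 8/5)
obs 3: x=0 → posterior Beta(4, 13/5)
obs 4: x=0 → posterior Beta(4, 18/5)
obs 5: x=1 → posterior Beta(5, 18/5)
obs 6: x=1 → posterior Beta(6, 18/5)
obs 7: x=0 → posterior Beta(6, 23/5)
obs 8: x=0 → posterior Beta(6, 28/5)

k = 4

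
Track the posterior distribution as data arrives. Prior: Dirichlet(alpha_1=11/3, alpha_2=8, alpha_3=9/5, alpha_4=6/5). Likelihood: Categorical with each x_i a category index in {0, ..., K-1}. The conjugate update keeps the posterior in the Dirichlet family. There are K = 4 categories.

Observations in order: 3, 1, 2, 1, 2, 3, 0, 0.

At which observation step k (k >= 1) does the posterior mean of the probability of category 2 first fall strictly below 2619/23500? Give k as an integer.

obs 1: x=3 → posterior Dirichlet(11/3, 8, 9/5, 11/5)
obs 2: x=1 → posterior Dirichlet(11/3, 9, 9/5, 11/5)
obs 3: x=2 → posterior Dirichlet(11/3, 9, 14/5, 11/5)
obs 4: x=1 → posterior Dirichlet(11/3, 10, 14/5, 11/5)
obs 5: x=2 → posterior Dirichlet(11/3, 10, 19/5, 11/5)
obs 6: x=3 → posterior Dirichlet(11/3, 10, 19/5, 16/5)
obs 7: x=0 → posterior Dirichlet(14/3, 10, 19/5, 16/5)
obs 8: x=0 → posterior Dirichlet(17/3, 10, 19/5, 16/5)

k = 2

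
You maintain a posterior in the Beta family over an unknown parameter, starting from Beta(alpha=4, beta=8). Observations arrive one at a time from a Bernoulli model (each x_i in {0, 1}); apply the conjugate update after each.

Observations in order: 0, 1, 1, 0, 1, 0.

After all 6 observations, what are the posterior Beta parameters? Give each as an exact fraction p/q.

obs 1: x=0 → posterior Beta(4, 9)
obs 2: x=1 → posterior Beta(5, 9)
obs 3: x=1 → posterior Beta(6, 9)
obs 4: x=0 → posterior Beta(6, 10)
obs 5: x=1 → posterior Beta(7, 10)
obs 6: x=0 → posterior Beta(7, 11)

alpha=7, beta=11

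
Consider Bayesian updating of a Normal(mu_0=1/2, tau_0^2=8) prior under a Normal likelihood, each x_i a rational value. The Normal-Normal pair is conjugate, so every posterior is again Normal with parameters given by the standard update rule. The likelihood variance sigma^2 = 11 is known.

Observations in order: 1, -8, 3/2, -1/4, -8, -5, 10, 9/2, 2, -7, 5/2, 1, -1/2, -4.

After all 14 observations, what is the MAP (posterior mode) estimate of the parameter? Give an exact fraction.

obs 1: x=1 → posterior Normal(27/38, 88/19)
obs 2: x=-8 → posterior Normal(-101/54, 88/27)
obs 3: x=3/2 → posterior Normal(-11/10, 88/35)
obs 4: x=-1/4 → posterior Normal(-81/86, 88/43)
obs 5: x=-8 → posterior Normal(-209/102, 88/51)
obs 6: x=-5 → posterior Normal(-289/118, 88/59)
obs 7: x=10 → posterior Normal(-129/134, 88/67)
obs 8: x=9/2 → posterior Normal(-19/50, 88/75)
obs 9: x=2 → posterior Normal(-25/166, 88/83)
obs 10: x=-7 → posterior Normal(-137/182, 88/91)
obs 11: x=5/2 → posterior Normal(-97/198, 8/9)
obs 12: x=1 → posterior Normal(-81/214, 88/107)
obs 13: x=-1/2 → posterior Normal(-89/230, 88/115)
obs 14: x=-4 → posterior Normal(-51/82, 88/123)

-51/82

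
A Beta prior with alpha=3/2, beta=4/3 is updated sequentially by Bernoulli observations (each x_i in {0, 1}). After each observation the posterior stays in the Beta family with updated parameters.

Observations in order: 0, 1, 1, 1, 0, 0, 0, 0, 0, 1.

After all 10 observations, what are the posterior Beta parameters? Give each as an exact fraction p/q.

obs 1: x=0 → posterior Beta(3/2, 7/3)
obs 2: x=1 → posterior Beta(5/2, 7/3)
obs 3: x=1 → posterior Beta(7/2, 7/3)
obs 4: x=1 → posterior Beta(9/2, 7/3)
obs 5: x=0 → posterior Beta(9/2, 10/3)
obs 6: x=0 → posterior Beta(9/2, 13/3)
obs 7: x=0 → posterior Beta(9/2, 16/3)
obs 8: x=0 → posterior Beta(9/2, 19/3)
obs 9: x=0 → posterior Beta(9/2, 22/3)
obs 10: x=1 → posterior Beta(11/2, 22/3)

alpha=11/2, beta=22/3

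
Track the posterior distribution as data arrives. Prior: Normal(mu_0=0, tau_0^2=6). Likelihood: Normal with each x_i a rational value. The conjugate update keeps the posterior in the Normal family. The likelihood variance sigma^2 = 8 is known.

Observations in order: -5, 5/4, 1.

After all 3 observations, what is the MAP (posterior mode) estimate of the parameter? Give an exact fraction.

-33/52

obs 1: x=-5 → posterior Normal(-15/7, 24/7)
obs 2: x=5/4 → posterior Normal(-9/8, 12/5)
obs 3: x=1 → posterior Normal(-33/52, 24/13)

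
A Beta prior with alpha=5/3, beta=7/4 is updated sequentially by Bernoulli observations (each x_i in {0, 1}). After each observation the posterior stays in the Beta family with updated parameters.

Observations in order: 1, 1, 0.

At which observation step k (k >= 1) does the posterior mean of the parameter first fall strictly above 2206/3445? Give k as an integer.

k = 2

obs 1: x=1 → posterior Beta(8/3, 7/4)
obs 2: x=1 → posterior Beta(11/3, 7/4)
obs 3: x=0 → posterior Beta(11/3, 11/4)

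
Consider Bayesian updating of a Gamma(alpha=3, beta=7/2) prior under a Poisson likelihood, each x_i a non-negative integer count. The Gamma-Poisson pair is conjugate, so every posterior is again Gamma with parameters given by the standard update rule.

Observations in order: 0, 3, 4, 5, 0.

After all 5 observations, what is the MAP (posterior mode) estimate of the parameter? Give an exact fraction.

obs 1: x=0 → posterior Gamma(3, 9/2)
obs 2: x=3 → posterior Gamma(6, 11/2)
obs 3: x=4 → posterior Gamma(10, 13/2)
obs 4: x=5 → posterior Gamma(15, 15/2)
obs 5: x=0 → posterior Gamma(15, 17/2)

28/17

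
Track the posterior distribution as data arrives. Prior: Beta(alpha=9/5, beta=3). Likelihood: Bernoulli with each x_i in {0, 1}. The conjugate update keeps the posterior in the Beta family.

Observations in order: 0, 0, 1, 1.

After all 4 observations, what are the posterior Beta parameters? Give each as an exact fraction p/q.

alpha=19/5, beta=5

obs 1: x=0 → posterior Beta(9/5, 4)
obs 2: x=0 → posterior Beta(9/5, 5)
obs 3: x=1 → posterior Beta(14/5, 5)
obs 4: x=1 → posterior Beta(19/5, 5)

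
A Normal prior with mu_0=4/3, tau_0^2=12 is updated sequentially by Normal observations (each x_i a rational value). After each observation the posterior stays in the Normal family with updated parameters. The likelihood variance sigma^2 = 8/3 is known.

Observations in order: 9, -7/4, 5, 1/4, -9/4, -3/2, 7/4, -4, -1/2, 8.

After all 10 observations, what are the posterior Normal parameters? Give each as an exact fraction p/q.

mu_0=193/138, tau_0^2=6/23

obs 1: x=9 → posterior Normal(251/33, 24/11)
obs 2: x=-7/4 → posterior Normal(163/48, 6/5)
obs 3: x=5 → posterior Normal(1355/348, 24/29)
obs 4: x=1/4 → posterior Normal(691/228, 12/19)
obs 5: x=-9/4 → posterior Normal(1139/564, 24/47)
obs 6: x=-3/2 → posterior Normal(977/672, 3/7)
obs 7: x=7/4 → posterior Normal(583/390, 24/65)
obs 8: x=-4 → posterior Normal(367/444, 12/37)
obs 9: x=-1/2 → posterior Normal(170/249, 24/83)
obs 10: x=8 → posterior Normal(193/138, 6/23)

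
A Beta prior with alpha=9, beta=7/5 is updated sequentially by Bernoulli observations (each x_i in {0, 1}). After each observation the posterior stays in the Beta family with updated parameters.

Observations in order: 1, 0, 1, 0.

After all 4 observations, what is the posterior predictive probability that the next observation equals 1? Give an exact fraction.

55/72

obs 1: x=1 → posterior Beta(10, 7/5)
obs 2: x=0 → posterior Beta(10, 12/5)
obs 3: x=1 → posterior Beta(11, 12/5)
obs 4: x=0 → posterior Beta(11, 17/5)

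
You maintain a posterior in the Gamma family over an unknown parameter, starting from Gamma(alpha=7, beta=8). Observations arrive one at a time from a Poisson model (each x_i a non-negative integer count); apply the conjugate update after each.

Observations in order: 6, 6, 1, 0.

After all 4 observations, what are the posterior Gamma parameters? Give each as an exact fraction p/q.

alpha=20, beta=12

obs 1: x=6 → posterior Gamma(13, 9)
obs 2: x=6 → posterior Gamma(19, 10)
obs 3: x=1 → posterior Gamma(20, 11)
obs 4: x=0 → posterior Gamma(20, 12)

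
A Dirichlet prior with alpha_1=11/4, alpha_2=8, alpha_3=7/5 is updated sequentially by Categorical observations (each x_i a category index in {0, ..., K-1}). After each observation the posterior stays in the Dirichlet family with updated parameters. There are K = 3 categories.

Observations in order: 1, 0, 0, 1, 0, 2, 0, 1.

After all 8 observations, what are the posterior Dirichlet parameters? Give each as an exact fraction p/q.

obs 1: x=1 → posterior Dirichlet(11/4, 9, 7/5)
obs 2: x=0 → posterior Dirichlet(15/4, 9, 7/5)
obs 3: x=0 → posterior Dirichlet(19/4, 9, 7/5)
obs 4: x=1 → posterior Dirichlet(19/4, 10, 7/5)
obs 5: x=0 → posterior Dirichlet(23/4, 10, 7/5)
obs 6: x=2 → posterior Dirichlet(23/4, 10, 12/5)
obs 7: x=0 → posterior Dirichlet(27/4, 10, 12/5)
obs 8: x=1 → posterior Dirichlet(27/4, 11, 12/5)

alpha_1=27/4, alpha_2=11, alpha_3=12/5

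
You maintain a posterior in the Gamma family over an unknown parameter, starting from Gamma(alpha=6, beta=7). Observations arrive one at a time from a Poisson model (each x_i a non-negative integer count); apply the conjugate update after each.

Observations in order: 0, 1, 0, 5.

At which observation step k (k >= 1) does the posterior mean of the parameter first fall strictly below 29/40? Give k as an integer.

k = 3

obs 1: x=0 → posterior Gamma(6, 8)
obs 2: x=1 → posterior Gamma(7, 9)
obs 3: x=0 → posterior Gamma(7, 10)
obs 4: x=5 → posterior Gamma(12, 11)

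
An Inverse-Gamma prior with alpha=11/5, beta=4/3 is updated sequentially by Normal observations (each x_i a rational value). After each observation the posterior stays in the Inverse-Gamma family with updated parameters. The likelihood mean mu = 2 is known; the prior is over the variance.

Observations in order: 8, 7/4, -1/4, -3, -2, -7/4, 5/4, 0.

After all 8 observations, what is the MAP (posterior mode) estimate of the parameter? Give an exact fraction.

6205/864

obs 1: x=8 → posterior Inverse-Gamma(27/10, 58/3)
obs 2: x=7/4 → posterior Inverse-Gamma(16/5, 1859/96)
obs 3: x=-1/4 → posterior Inverse-Gamma(37/10, 1051/48)
obs 4: x=-3 → posterior Inverse-Gamma(21/5, 1651/48)
obs 5: x=-2 → posterior Inverse-Gamma(47/10, 2035/48)
obs 6: x=-7/4 → posterior Inverse-Gamma(26/5, 4745/96)
obs 7: x=5/4 → posterior Inverse-Gamma(57/10, 1193/24)
obs 8: x=0 → posterior Inverse-Gamma(31/5, 1241/24)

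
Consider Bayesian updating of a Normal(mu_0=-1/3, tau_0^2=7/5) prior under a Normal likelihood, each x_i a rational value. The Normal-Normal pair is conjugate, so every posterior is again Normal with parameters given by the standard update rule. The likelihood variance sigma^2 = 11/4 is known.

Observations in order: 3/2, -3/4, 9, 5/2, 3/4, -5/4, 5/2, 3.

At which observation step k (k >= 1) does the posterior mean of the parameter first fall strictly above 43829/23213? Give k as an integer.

obs 1: x=3/2 → posterior Normal(71/249, 77/83)
obs 2: x=-3/4 → posterior Normal(8/333, 77/111)
obs 3: x=9 → posterior Normal(764/417, 77/139)
obs 4: x=5/2 → posterior Normal(974/501, 77/167)
obs 5: x=3/4 → posterior Normal(1037/585, 77/195)
obs 6: x=-5/4 → posterior Normal(932/669, 77/223)
obs 7: x=5/2 → posterior Normal(1142/753, 77/251)
obs 8: x=3 → posterior Normal(1394/837, 77/279)

k = 4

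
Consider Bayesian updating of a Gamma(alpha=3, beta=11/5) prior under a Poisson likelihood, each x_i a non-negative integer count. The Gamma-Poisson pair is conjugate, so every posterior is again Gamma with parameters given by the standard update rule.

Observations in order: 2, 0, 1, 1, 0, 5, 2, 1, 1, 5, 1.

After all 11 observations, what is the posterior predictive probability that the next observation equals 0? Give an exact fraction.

obs 1: x=2 → posterior Gamma(5, 16/5)
obs 2: x=0 → posterior Gamma(5, 21/5)
obs 3: x=1 → posterior Gamma(6, 26/5)
obs 4: x=1 → posterior Gamma(7, 31/5)
obs 5: x=0 → posterior Gamma(7, 36/5)
obs 6: x=5 → posterior Gamma(12, 41/5)
obs 7: x=2 → posterior Gamma(14, 46/5)
obs 8: x=1 → posterior Gamma(15, 51/5)
obs 9: x=1 → posterior Gamma(16, 56/5)
obs 10: x=5 → posterior Gamma(21, 61/5)
obs 11: x=1 → posterior Gamma(22, 66/5)

10714368571740915734427767689504050118656/53417513915589153425653513253411473303441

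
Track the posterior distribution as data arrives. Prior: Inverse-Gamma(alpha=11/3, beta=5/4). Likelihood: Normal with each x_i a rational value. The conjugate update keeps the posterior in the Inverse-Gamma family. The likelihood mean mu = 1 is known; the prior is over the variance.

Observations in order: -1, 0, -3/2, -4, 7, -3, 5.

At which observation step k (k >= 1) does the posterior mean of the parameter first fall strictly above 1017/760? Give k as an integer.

obs 1: x=-1 → posterior Inverse-Gamma(25/6, 13/4)
obs 2: x=0 → posterior Inverse-Gamma(14/3, 15/4)
obs 3: x=-3/2 → posterior Inverse-Gamma(31/6, 55/8)
obs 4: x=-4 → posterior Inverse-Gamma(17/3, 155/8)
obs 5: x=7 → posterior Inverse-Gamma(37/6, 299/8)
obs 6: x=-3 → posterior Inverse-Gamma(20/3, 363/8)
obs 7: x=5 → posterior Inverse-Gamma(43/6, 427/8)

k = 3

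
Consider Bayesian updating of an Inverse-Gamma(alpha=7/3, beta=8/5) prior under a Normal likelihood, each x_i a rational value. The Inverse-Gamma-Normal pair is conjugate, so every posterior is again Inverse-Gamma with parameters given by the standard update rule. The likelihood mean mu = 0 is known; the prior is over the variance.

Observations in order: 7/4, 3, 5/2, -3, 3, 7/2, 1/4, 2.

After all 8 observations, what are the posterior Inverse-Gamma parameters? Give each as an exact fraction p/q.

obs 1: x=7/4 → posterior Inverse-Gamma(17/6, 501/160)
obs 2: x=3 → posterior Inverse-Gamma(10/3, 1221/160)
obs 3: x=5/2 → posterior Inverse-Gamma(23/6, 1721/160)
obs 4: x=-3 → posterior Inverse-Gamma(13/3, 2441/160)
obs 5: x=3 → posterior Inverse-Gamma(29/6, 3161/160)
obs 6: x=7/2 → posterior Inverse-Gamma(16/3, 4141/160)
obs 7: x=1/4 → posterior Inverse-Gamma(35/6, 2073/80)
obs 8: x=2 → posterior Inverse-Gamma(19/3, 2233/80)

alpha=19/3, beta=2233/80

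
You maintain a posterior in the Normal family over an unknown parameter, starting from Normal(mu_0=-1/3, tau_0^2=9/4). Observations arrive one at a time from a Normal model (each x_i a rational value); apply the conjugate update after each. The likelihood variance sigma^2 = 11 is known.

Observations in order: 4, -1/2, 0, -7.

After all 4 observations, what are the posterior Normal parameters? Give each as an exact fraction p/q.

mu_0=-277/480, tau_0^2=99/80

obs 1: x=4 → posterior Normal(64/159, 99/53)
obs 2: x=-1/2 → posterior Normal(101/372, 99/62)
obs 3: x=0 → posterior Normal(101/426, 99/71)
obs 4: x=-7 → posterior Normal(-277/480, 99/80)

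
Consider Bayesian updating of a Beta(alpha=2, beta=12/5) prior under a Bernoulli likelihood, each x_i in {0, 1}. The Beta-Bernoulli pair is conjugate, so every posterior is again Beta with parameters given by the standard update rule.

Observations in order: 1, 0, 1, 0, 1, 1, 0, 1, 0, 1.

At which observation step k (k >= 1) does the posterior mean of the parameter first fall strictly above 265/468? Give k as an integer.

k = 6

obs 1: x=1 → posterior Beta(3, 12/5)
obs 2: x=0 → posterior Beta(3, 17/5)
obs 3: x=1 → posterior Beta(4, 17/5)
obs 4: x=0 → posterior Beta(4, 22/5)
obs 5: x=1 → posterior Beta(5, 22/5)
obs 6: x=1 → posterior Beta(6, 22/5)
obs 7: x=0 → posterior Beta(6, 27/5)
obs 8: x=1 → posterior Beta(7, 27/5)
obs 9: x=0 → posterior Beta(7, 32/5)
obs 10: x=1 → posterior Beta(8, 32/5)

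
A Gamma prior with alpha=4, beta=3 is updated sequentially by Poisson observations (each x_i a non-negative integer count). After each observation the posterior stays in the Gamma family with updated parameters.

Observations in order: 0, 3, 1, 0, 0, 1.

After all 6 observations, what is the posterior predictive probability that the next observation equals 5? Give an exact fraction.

498610169343/100000000000000

obs 1: x=0 → posterior Gamma(4, 4)
obs 2: x=3 → posterior Gamma(7, 5)
obs 3: x=1 → posterior Gamma(8, 6)
obs 4: x=0 → posterior Gamma(8, 7)
obs 5: x=0 → posterior Gamma(8, 8)
obs 6: x=1 → posterior Gamma(9, 9)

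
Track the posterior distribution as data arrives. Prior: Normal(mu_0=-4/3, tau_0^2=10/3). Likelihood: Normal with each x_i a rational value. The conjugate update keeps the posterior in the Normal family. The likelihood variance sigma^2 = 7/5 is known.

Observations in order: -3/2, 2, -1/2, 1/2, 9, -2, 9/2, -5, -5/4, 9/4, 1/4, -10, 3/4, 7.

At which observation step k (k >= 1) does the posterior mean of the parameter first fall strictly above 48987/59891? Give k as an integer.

obs 1: x=-3/2 → posterior Normal(-103/71, 70/71)
obs 2: x=2 → posterior Normal(-3/121, 70/121)
obs 3: x=-1/2 → posterior Normal(-28/171, 70/171)
obs 4: x=1/2 → posterior Normal(-3/221, 70/221)
obs 5: x=9 → posterior Normal(447/271, 70/271)
obs 6: x=-2 → posterior Normal(347/321, 70/321)
obs 7: x=9/2 → posterior Normal(572/371, 10/53)
obs 8: x=-5 → posterior Normal(322/421, 70/421)
obs 9: x=-5/4 → posterior Normal(173/314, 70/471)
obs 10: x=9/4 → posterior Normal(372/521, 70/521)
obs 11: x=1/4 → posterior Normal(769/1142, 70/571)
obs 12: x=-10 → posterior Normal(-77/414, 70/621)
obs 13: x=3/4 → posterior Normal(-78/671, 70/671)
obs 14: x=7 → posterior Normal(272/721, 10/103)

k = 5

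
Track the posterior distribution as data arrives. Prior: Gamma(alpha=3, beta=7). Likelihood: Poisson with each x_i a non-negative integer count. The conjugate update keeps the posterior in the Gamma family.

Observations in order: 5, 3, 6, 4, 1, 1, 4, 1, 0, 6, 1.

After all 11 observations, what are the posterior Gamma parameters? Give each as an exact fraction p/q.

obs 1: x=5 → posterior Gamma(8, 8)
obs 2: x=3 → posterior Gamma(11, 9)
obs 3: x=6 → posterior Gamma(17, 10)
obs 4: x=4 → posterior Gamma(21, 11)
obs 5: x=1 → posterior Gamma(22, 12)
obs 6: x=1 → posterior Gamma(23, 13)
obs 7: x=4 → posterior Gamma(27, 14)
obs 8: x=1 → posterior Gamma(28, 15)
obs 9: x=0 → posterior Gamma(28, 16)
obs 10: x=6 → posterior Gamma(34, 17)
obs 11: x=1 → posterior Gamma(35, 18)

alpha=35, beta=18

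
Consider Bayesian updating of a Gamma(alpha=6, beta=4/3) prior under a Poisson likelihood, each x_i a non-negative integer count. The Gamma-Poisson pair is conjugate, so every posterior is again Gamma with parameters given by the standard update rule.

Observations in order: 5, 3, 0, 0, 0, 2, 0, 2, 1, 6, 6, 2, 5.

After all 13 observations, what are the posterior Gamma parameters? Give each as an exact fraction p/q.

obs 1: x=5 → posterior Gamma(11, 7/3)
obs 2: x=3 → posterior Gamma(14, 10/3)
obs 3: x=0 → posterior Gamma(14, 13/3)
obs 4: x=0 → posterior Gamma(14, 16/3)
obs 5: x=0 → posterior Gamma(14, 19/3)
obs 6: x=2 → posterior Gamma(16, 22/3)
obs 7: x=0 → posterior Gamma(16, 25/3)
obs 8: x=2 → posterior Gamma(18, 28/3)
obs 9: x=1 → posterior Gamma(19, 31/3)
obs 10: x=6 → posterior Gamma(25, 34/3)
obs 11: x=6 → posterior Gamma(31, 37/3)
obs 12: x=2 → posterior Gamma(33, 40/3)
obs 13: x=5 → posterior Gamma(38, 43/3)

alpha=38, beta=43/3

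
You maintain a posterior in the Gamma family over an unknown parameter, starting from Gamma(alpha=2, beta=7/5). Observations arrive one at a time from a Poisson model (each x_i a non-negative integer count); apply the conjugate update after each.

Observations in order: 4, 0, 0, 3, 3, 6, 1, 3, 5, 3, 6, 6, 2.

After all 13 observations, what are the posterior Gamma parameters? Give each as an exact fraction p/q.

alpha=44, beta=72/5

obs 1: x=4 → posterior Gamma(6, 12/5)
obs 2: x=0 → posterior Gamma(6, 17/5)
obs 3: x=0 → posterior Gamma(6, 22/5)
obs 4: x=3 → posterior Gamma(9, 27/5)
obs 5: x=3 → posterior Gamma(12, 32/5)
obs 6: x=6 → posterior Gamma(18, 37/5)
obs 7: x=1 → posterior Gamma(19, 42/5)
obs 8: x=3 → posterior Gamma(22, 47/5)
obs 9: x=5 → posterior Gamma(27, 52/5)
obs 10: x=3 → posterior Gamma(30, 57/5)
obs 11: x=6 → posterior Gamma(36, 62/5)
obs 12: x=6 → posterior Gamma(42, 67/5)
obs 13: x=2 → posterior Gamma(44, 72/5)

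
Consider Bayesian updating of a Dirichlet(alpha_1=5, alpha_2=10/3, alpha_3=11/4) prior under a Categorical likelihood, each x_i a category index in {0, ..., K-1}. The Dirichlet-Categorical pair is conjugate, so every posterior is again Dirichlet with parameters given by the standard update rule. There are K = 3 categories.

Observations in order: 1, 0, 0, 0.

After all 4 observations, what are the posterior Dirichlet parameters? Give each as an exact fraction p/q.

alpha_1=8, alpha_2=13/3, alpha_3=11/4

obs 1: x=1 → posterior Dirichlet(5, 13/3, 11/4)
obs 2: x=0 → posterior Dirichlet(6, 13/3, 11/4)
obs 3: x=0 → posterior Dirichlet(7, 13/3, 11/4)
obs 4: x=0 → posterior Dirichlet(8, 13/3, 11/4)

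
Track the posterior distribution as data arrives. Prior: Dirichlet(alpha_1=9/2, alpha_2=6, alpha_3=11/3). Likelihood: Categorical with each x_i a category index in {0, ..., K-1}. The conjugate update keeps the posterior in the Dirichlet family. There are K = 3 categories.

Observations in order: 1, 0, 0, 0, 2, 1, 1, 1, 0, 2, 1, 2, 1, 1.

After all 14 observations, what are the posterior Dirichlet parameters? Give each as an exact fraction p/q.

obs 1: x=1 → posterior Dirichlet(9/2, 7, 11/3)
obs 2: x=0 → posterior Dirichlet(11/2, 7, 11/3)
obs 3: x=0 → posterior Dirichlet(13/2, 7, 11/3)
obs 4: x=0 → posterior Dirichlet(15/2, 7, 11/3)
obs 5: x=2 → posterior Dirichlet(15/2, 7, 14/3)
obs 6: x=1 → posterior Dirichlet(15/2, 8, 14/3)
obs 7: x=1 → posterior Dirichlet(15/2, 9, 14/3)
obs 8: x=1 → posterior Dirichlet(15/2, 10, 14/3)
obs 9: x=0 → posterior Dirichlet(17/2, 10, 14/3)
obs 10: x=2 → posterior Dirichlet(17/2, 10, 17/3)
obs 11: x=1 → posterior Dirichlet(17/2, 11, 17/3)
obs 12: x=2 → posterior Dirichlet(17/2, 11, 20/3)
obs 13: x=1 → posterior Dirichlet(17/2, 12, 20/3)
obs 14: x=1 → posterior Dirichlet(17/2, 13, 20/3)

alpha_1=17/2, alpha_2=13, alpha_3=20/3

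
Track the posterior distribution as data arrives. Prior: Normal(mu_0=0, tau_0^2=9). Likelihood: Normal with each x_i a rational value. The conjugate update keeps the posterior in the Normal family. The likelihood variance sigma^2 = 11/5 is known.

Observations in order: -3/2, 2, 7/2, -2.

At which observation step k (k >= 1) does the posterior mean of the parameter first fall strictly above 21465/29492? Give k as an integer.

obs 1: x=-3/2 → posterior Normal(-135/112, 99/56)
obs 2: x=2 → posterior Normal(45/202, 99/101)
obs 3: x=7/2 → posterior Normal(90/73, 99/146)
obs 4: x=-2 → posterior Normal(90/191, 99/191)

k = 3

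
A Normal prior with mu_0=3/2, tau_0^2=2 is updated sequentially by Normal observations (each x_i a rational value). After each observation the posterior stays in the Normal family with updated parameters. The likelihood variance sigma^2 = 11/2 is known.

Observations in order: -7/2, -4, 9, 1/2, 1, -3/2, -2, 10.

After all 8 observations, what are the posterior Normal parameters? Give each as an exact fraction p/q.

mu_0=109/86, tau_0^2=22/43

obs 1: x=-7/2 → posterior Normal(1/6, 22/15)
obs 2: x=-4 → posterior Normal(-27/38, 22/19)
obs 3: x=9 → posterior Normal(45/46, 22/23)
obs 4: x=1/2 → posterior Normal(49/54, 22/27)
obs 5: x=1 → posterior Normal(57/62, 22/31)
obs 6: x=-3/2 → posterior Normal(9/14, 22/35)
obs 7: x=-2 → posterior Normal(29/78, 22/39)
obs 8: x=10 → posterior Normal(109/86, 22/43)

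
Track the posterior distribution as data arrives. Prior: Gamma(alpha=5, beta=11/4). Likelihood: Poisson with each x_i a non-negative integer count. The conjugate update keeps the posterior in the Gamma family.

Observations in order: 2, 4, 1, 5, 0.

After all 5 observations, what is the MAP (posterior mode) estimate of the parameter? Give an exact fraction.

64/31

obs 1: x=2 → posterior Gamma(7, 15/4)
obs 2: x=4 → posterior Gamma(11, 19/4)
obs 3: x=1 → posterior Gamma(12, 23/4)
obs 4: x=5 → posterior Gamma(17, 27/4)
obs 5: x=0 → posterior Gamma(17, 31/4)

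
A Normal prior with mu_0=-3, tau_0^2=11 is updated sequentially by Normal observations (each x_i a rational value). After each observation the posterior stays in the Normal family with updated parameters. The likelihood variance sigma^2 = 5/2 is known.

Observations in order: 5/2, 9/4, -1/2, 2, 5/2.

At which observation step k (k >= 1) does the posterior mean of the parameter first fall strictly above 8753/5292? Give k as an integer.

obs 1: x=5/2 → posterior Normal(40/27, 55/27)
obs 2: x=9/4 → posterior Normal(179/98, 55/49)
obs 3: x=-1/2 → posterior Normal(157/142, 55/71)
obs 4: x=2 → posterior Normal(245/186, 55/93)
obs 5: x=5/2 → posterior Normal(71/46, 11/23)

k = 2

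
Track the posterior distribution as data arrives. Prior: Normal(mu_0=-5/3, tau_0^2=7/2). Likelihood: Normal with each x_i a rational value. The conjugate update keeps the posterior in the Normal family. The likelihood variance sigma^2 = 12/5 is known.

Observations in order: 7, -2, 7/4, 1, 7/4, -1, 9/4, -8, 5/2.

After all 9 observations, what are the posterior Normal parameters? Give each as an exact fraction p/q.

obs 1: x=7 → posterior Normal(205/59, 84/59)
obs 2: x=-2 → posterior Normal(135/94, 42/47)
obs 3: x=7/4 → posterior Normal(785/516, 28/43)
obs 4: x=1 → posterior Normal(925/656, 21/41)
obs 5: x=7/4 → posterior Normal(585/398, 84/199)
obs 6: x=-1 → posterior Normal(515/468, 14/39)
obs 7: x=9/4 → posterior Normal(5/4, 84/269)
obs 8: x=-8 → posterior Normal(225/1216, 21/76)
obs 9: x=5/2 → posterior Normal(575/1356, 28/113)

mu_0=575/1356, tau_0^2=28/113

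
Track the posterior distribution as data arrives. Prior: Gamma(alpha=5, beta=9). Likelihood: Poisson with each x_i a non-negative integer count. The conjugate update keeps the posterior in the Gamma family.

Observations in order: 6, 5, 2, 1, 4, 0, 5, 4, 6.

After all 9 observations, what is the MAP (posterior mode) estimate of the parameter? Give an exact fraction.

obs 1: x=6 → posterior Gamma(11, 10)
obs 2: x=5 → posterior Gamma(16, 11)
obs 3: x=2 → posterior Gamma(18, 12)
obs 4: x=1 → posterior Gamma(19, 13)
obs 5: x=4 → posterior Gamma(23, 14)
obs 6: x=0 → posterior Gamma(23, 15)
obs 7: x=5 → posterior Gamma(28, 16)
obs 8: x=4 → posterior Gamma(32, 17)
obs 9: x=6 → posterior Gamma(38, 18)

37/18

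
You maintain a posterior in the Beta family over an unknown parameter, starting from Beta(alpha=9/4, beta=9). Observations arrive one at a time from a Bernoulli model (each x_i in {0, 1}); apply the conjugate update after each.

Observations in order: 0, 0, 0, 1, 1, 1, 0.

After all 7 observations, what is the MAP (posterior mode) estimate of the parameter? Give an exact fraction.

obs 1: x=0 → posterior Beta(9/4, 10)
obs 2: x=0 → posterior Beta(9/4, 11)
obs 3: x=0 → posterior Beta(9/4, 12)
obs 4: x=1 → posterior Beta(13/4, 12)
obs 5: x=1 → posterior Beta(17/4, 12)
obs 6: x=1 → posterior Beta(21/4, 12)
obs 7: x=0 → posterior Beta(21/4, 13)

17/65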